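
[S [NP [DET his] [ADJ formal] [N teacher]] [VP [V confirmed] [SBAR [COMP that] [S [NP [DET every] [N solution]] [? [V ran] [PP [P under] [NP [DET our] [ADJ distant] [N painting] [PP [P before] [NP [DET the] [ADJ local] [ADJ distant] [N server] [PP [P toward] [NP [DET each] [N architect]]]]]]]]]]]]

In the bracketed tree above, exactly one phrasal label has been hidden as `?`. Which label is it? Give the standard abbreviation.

VP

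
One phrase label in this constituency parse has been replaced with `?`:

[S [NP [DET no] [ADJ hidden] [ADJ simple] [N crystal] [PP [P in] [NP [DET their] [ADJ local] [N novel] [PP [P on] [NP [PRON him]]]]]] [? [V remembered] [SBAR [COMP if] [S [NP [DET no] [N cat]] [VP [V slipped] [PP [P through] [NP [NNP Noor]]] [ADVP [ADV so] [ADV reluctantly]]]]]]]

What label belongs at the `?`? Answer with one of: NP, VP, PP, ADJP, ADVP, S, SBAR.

VP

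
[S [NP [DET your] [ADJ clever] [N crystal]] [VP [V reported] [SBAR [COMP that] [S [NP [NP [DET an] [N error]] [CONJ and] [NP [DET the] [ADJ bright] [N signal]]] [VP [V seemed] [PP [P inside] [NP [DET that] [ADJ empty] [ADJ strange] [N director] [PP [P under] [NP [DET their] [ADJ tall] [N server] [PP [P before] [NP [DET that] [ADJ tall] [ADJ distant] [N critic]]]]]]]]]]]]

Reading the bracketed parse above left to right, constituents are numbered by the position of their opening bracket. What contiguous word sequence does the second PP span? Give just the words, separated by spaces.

In left-to-right order the PP constituents are "inside that empty strange director under their tall server before that tall distant critic"; "under their tall server before that tall distant critic"; "before that tall distant critic". Number 2 is "under their tall server before that tall distant critic".

under their tall server before that tall distant critic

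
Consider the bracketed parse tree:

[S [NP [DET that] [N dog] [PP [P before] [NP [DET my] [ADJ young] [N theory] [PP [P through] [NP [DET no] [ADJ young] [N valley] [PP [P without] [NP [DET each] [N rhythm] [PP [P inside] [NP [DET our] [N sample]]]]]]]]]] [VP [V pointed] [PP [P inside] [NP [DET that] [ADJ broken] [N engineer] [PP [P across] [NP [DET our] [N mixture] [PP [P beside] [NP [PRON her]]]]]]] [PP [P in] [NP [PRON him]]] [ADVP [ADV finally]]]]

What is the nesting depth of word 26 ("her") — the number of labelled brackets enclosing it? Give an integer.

9

The word sits inside PRON, which is inside NP, inside PP, inside NP, inside PP, inside NP, inside PP, inside VP, inside S — 9 brackets in all.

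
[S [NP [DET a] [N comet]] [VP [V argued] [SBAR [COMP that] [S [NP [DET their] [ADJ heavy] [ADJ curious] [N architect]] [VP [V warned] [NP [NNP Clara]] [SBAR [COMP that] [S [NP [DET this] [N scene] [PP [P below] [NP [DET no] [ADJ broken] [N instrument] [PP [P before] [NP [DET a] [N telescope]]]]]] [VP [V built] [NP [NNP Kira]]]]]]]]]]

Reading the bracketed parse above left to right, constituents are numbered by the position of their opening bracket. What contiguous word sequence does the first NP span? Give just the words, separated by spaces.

a comet

The NP opening brackets appear, in order, over: "a comet"; "their heavy curious architect"; "Clara"; "this scene below no broken instrument before a telescope"; "no broken instrument before a telescope"; "a telescope"; "Kira". The first one spans "a comet".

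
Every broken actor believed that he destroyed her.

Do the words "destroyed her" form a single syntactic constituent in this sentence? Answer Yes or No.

Yes

The sequence corresponds to a single VP node — the verb phrase "destroyed her".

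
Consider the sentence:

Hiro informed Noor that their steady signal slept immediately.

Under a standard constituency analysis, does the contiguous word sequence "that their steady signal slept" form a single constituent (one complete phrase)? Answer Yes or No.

No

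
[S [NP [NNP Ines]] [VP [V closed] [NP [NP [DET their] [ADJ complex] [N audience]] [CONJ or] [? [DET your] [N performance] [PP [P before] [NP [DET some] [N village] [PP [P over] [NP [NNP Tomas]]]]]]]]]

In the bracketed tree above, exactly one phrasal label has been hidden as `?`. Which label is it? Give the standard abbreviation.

NP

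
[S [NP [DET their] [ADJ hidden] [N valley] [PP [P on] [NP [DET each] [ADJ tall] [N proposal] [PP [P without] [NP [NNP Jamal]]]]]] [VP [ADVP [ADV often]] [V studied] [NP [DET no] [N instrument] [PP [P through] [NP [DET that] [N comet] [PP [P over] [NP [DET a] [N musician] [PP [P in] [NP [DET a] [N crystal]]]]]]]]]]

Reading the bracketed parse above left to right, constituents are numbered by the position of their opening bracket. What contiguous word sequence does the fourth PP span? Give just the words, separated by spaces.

The PP opening brackets appear, in order, over: "on each tall proposal without Jamal"; "without Jamal"; "through that comet over a musician in a crystal"; "over a musician in a crystal"; "in a crystal". The fourth one spans "over a musician in a crystal".

over a musician in a crystal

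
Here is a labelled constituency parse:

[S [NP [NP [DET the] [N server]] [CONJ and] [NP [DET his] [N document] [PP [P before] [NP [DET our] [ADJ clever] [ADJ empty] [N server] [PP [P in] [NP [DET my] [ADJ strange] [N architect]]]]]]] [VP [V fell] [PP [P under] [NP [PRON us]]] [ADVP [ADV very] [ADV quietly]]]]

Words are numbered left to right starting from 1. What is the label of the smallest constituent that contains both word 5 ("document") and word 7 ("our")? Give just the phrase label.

NP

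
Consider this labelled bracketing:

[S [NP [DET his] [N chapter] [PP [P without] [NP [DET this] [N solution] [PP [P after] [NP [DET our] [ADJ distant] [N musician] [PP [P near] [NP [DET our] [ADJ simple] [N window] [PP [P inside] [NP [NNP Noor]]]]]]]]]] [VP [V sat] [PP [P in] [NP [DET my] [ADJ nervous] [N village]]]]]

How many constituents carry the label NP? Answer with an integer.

The NP constituents are: [NP his chapter without this solution after our distant musician near our simple window inside Noor]; [NP this solution after our distant musician near our simple window inside Noor]; [NP our distant musician near our simple window inside Noor]; [NP our simple window inside Noor]; [NP Noor]; [NP my nervous village]. Total: 6.

6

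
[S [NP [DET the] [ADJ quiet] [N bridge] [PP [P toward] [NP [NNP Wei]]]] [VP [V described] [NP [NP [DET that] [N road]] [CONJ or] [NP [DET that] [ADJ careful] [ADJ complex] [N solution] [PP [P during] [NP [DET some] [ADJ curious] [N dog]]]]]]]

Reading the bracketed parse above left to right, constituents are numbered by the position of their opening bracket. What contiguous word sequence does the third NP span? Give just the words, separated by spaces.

that road or that careful complex solution during some curious dog

Opening `[NP` markers occur at word positions 1, 5, 7, 7, 10, 15; the third of these opens the constituent [NP that road or that careful complex solution during some curious dog].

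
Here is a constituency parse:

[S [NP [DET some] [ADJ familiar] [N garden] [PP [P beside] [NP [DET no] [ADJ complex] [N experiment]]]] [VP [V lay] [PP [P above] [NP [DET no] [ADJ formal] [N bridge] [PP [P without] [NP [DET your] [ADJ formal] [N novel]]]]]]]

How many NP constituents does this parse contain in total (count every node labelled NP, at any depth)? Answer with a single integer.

4

Listing each NP by its span: [NP some familiar garden beside no complex experiment]; [NP no complex experiment]; [NP no formal bridge without your formal novel]; [NP your formal novel] — that makes 4.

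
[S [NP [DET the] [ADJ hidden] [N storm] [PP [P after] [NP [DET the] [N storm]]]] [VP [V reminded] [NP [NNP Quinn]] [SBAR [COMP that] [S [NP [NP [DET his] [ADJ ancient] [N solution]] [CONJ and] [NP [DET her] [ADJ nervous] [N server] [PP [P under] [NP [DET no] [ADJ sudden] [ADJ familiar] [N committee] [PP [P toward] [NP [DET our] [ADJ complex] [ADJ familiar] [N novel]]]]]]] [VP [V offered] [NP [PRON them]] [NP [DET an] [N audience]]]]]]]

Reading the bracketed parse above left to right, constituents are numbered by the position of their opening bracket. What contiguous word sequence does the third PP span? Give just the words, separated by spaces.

toward our complex familiar novel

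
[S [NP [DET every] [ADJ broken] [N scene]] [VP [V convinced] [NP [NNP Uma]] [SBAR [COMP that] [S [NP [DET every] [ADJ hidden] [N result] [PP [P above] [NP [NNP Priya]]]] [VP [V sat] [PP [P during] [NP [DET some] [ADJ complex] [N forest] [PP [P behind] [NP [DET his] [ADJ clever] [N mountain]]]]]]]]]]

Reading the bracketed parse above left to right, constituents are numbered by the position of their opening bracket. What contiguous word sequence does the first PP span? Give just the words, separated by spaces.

above Priya

In left-to-right order the PP constituents are "above Priya"; "during some complex forest behind his clever mountain"; "behind his clever mountain". Number 1 is "above Priya".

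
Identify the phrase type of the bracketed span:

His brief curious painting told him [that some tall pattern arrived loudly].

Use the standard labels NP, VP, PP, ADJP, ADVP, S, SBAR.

SBAR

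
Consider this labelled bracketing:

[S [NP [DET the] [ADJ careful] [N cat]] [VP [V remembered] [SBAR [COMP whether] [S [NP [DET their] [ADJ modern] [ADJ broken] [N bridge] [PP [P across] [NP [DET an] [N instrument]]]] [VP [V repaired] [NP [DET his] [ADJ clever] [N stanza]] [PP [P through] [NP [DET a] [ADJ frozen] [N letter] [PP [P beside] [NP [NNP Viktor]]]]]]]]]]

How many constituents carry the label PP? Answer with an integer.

3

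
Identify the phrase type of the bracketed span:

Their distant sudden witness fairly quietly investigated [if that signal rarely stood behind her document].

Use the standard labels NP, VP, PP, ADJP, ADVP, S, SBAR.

SBAR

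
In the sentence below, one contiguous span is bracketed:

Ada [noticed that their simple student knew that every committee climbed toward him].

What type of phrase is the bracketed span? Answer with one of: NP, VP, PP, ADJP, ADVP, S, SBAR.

VP

The bracketed span "noticed that their simple student knew that every committee climbed toward him" is headed by "noticed", making it a verb phrase (VP).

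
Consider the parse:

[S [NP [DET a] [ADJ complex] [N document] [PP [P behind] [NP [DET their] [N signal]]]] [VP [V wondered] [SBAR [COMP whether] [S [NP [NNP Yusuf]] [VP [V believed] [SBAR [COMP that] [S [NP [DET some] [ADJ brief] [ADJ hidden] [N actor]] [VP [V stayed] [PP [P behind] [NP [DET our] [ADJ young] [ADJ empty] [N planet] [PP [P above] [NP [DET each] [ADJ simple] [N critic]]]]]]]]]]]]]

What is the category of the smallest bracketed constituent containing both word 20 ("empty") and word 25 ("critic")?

The smallest bracket enclosing both words is [NP our young empty planet above each simple critic], so the label is NP.

NP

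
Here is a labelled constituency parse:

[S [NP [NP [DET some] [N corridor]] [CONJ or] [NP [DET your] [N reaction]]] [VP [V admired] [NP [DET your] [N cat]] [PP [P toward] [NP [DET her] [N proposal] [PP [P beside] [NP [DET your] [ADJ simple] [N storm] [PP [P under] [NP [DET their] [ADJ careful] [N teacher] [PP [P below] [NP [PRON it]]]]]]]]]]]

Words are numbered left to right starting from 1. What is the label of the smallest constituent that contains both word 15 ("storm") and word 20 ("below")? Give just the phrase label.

NP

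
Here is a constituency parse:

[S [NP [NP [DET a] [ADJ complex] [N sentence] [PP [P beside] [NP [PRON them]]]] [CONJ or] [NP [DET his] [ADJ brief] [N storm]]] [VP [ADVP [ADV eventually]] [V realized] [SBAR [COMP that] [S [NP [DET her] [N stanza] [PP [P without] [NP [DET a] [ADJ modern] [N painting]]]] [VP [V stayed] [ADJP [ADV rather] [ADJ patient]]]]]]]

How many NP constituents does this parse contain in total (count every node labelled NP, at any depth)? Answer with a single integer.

The NP constituents are: [NP a complex sentence beside them or his brief storm]; [NP a complex sentence beside them]; [NP them]; [NP his brief storm]; [NP her stanza without a modern painting]; [NP a modern painting]. Total: 6.

6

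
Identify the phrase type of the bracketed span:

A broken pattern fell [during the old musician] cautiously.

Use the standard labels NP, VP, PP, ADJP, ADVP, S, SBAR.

PP

The bracketed span "during the old musician" is headed by "during", making it a prepositional phrase (PP).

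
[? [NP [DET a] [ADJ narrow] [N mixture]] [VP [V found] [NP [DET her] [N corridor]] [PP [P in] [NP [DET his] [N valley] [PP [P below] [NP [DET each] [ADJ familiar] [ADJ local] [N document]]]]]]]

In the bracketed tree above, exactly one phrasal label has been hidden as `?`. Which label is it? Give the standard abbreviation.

A constituent whose immediate children are NP, VP is a clause: S.

S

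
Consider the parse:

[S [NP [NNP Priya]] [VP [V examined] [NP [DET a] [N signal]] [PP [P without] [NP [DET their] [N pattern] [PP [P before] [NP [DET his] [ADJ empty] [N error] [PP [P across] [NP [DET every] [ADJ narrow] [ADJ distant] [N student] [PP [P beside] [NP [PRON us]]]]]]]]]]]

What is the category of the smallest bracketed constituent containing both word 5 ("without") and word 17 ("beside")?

PP

The smallest bracket enclosing both words is [PP without their pattern before his empty error across every narrow distant student beside us], so the label is PP.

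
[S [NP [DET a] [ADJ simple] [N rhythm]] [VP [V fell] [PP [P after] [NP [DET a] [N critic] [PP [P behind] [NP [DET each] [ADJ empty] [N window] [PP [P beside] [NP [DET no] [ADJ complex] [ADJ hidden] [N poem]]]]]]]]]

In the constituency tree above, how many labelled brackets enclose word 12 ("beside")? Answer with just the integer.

8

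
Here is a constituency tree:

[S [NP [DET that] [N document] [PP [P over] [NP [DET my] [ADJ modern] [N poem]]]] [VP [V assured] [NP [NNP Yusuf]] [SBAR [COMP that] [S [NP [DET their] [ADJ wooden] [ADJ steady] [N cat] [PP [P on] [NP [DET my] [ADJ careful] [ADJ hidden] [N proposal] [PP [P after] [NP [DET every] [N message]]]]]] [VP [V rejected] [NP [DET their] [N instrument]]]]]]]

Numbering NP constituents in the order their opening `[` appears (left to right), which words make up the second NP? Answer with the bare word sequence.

my modern poem

The NP opening brackets appear, in order, over: "that document over my modern poem"; "my modern poem"; "Yusuf"; "their wooden steady cat on my careful hidden proposal after every message"; "my careful hidden proposal after every message"; "every message"; "their instrument". The second one spans "my modern poem".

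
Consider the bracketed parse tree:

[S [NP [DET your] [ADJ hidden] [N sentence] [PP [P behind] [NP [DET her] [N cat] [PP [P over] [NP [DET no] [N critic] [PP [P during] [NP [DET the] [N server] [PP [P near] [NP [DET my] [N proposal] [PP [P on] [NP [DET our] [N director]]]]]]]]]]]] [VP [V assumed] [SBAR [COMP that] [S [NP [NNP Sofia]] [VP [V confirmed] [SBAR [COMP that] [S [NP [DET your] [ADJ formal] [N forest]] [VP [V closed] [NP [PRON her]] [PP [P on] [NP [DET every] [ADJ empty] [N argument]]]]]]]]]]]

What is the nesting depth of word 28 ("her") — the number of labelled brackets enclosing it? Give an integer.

Counting open brackets not yet closed at "her": [S [VP [SBAR [S [VP [SBAR [S [VP [NP [PRON = 10.

10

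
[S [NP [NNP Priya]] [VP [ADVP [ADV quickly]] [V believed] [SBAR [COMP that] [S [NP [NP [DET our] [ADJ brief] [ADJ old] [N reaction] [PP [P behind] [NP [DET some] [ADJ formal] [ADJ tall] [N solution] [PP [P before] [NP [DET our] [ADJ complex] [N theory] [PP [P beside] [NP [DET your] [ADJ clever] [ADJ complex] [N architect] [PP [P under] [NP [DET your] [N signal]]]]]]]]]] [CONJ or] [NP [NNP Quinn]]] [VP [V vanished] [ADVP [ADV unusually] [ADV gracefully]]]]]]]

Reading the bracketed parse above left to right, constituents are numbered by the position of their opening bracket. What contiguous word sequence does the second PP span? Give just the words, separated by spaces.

before our complex theory beside your clever complex architect under your signal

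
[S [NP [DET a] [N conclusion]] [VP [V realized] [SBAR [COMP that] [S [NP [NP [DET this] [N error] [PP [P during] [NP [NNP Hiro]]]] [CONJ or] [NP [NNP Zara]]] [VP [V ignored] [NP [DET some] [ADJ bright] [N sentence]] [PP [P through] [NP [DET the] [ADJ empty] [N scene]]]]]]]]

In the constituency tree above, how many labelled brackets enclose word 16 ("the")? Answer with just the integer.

The word sits inside DET, which is inside NP, inside PP, inside VP, inside S, inside SBAR, inside VP, inside S — 8 brackets in all.

8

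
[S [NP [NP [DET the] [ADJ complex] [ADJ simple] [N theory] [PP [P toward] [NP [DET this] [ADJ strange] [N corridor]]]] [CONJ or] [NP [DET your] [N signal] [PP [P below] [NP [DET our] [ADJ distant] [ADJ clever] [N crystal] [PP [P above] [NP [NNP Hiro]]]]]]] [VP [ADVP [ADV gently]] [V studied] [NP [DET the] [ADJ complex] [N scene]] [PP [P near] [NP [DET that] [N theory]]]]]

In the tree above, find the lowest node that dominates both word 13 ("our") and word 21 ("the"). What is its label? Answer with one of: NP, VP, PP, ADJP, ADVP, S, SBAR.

S

Word 13 lies under S → NP → NP → PP → NP → DET; word 21 lies under S → VP → NP → DET. The lowest shared node is the S.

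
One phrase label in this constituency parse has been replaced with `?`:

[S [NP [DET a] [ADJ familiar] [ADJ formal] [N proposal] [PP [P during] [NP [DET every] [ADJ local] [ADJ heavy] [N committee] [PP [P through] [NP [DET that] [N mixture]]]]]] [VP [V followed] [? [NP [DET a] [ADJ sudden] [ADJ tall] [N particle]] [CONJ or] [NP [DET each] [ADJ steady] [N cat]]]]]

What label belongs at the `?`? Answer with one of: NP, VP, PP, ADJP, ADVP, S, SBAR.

A constituent whose immediate children are NP, CONJ 'or', NP is a noun phrase: NP.

NP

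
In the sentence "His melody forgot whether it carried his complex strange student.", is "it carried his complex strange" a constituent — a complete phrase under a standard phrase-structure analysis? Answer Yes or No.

No

The sequence begins inside the noun phrase "it" and ends inside the verb phrase "carried his complex strange student"; it crosses a phrase boundary, so no single node in the tree spans exactly those words.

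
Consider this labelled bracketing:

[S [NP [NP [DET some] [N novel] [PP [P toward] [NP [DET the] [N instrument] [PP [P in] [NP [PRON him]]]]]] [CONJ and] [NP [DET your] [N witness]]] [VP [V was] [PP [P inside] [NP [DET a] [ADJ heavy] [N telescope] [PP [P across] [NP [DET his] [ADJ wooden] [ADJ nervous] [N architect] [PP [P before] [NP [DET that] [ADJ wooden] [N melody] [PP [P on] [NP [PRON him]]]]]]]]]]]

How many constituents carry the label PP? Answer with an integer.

Scanning left to right, an opening `[PP` appears at word positions 3, 6, 12, 16, 21, 25 — 6 in total.

6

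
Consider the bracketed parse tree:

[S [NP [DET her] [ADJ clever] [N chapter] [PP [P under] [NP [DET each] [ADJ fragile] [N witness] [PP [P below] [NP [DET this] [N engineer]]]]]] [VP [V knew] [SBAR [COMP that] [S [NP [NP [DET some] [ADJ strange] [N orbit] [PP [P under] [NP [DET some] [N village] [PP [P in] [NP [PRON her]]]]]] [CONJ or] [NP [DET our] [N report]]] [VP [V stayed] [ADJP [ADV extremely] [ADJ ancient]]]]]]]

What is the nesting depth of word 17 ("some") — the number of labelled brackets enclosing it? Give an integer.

9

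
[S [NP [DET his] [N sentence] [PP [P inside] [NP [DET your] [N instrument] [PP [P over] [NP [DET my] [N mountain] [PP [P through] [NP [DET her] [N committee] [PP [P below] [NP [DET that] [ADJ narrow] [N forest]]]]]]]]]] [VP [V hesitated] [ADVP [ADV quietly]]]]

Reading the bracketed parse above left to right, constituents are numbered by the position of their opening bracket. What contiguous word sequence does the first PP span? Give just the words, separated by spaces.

inside your instrument over my mountain through her committee below that narrow forest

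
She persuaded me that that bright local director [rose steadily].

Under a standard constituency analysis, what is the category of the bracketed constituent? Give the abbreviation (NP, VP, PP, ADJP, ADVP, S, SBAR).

"rose" is the head of the bracketed span, so the span is a verb phrase: VP.

VP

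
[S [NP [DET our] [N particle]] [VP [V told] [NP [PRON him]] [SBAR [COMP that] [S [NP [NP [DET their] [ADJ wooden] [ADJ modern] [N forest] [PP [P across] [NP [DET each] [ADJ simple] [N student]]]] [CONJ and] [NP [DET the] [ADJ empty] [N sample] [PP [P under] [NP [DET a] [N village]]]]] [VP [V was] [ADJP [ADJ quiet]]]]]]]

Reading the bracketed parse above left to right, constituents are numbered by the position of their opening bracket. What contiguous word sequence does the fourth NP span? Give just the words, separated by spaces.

The NP opening brackets appear, in order, over: "our particle"; "him"; "their wooden modern forest across each simple student and the empty sample under a village"; "their wooden modern forest across each simple student"; "each simple student"; "the empty sample under a village"; "a village". The fourth one spans "their wooden modern forest across each simple student".

their wooden modern forest across each simple student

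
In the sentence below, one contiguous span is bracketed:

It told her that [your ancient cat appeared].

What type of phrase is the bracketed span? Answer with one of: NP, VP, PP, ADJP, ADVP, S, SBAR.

"appeared" is the head of the bracketed span, so the span is a clause: S.

S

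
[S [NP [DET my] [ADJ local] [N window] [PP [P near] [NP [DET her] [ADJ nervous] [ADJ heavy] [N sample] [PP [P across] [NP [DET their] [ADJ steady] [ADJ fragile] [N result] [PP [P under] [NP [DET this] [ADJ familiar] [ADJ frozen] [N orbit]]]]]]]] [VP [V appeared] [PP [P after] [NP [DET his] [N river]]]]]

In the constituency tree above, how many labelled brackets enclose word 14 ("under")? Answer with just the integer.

8

Counting open brackets not yet closed at "under": [S [NP [PP [NP [PP [NP [PP [P = 8.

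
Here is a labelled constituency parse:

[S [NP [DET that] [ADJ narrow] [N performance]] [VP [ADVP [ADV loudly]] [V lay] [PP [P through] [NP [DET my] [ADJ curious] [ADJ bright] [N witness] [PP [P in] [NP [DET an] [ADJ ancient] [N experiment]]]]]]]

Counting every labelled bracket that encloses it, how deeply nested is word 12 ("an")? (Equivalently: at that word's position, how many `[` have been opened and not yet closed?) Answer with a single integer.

The word sits inside DET, which is inside NP, inside PP, inside NP, inside PP, inside VP, inside S — 7 brackets in all.

7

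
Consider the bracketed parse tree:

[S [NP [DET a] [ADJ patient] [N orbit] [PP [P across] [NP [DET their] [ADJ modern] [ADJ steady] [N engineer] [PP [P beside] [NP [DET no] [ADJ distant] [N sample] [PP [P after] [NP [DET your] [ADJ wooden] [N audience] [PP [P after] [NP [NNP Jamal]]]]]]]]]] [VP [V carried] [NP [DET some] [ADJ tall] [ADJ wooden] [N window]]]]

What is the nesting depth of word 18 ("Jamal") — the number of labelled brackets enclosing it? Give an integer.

11

Counting open brackets not yet closed at "Jamal": [S [NP [PP [NP [PP [NP [PP [NP [PP [NP [NNP = 11.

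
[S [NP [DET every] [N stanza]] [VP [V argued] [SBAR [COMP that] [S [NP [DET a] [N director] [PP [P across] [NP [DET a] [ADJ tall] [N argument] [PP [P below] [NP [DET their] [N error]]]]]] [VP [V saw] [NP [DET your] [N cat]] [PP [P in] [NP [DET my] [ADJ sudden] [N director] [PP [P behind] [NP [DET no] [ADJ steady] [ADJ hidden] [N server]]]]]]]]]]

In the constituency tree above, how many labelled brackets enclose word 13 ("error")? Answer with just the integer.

10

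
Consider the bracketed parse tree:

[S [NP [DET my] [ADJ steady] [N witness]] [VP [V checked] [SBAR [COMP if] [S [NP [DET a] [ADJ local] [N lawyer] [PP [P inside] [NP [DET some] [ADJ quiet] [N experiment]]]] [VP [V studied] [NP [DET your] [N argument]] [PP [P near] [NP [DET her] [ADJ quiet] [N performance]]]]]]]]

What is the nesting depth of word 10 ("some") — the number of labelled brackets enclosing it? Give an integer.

Counting open brackets not yet closed at "some": [S [VP [SBAR [S [NP [PP [NP [DET = 8.

8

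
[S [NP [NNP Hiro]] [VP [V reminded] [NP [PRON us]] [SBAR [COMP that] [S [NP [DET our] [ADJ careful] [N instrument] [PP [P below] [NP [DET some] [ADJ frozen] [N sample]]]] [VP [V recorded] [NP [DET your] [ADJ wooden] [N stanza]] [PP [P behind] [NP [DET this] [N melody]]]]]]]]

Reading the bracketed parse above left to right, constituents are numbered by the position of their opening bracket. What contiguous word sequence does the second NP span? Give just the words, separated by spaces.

us

The NP opening brackets appear, in order, over: "Hiro"; "us"; "our careful instrument below some frozen sample"; "some frozen sample"; "your wooden stanza"; "this melody". The second one spans "us".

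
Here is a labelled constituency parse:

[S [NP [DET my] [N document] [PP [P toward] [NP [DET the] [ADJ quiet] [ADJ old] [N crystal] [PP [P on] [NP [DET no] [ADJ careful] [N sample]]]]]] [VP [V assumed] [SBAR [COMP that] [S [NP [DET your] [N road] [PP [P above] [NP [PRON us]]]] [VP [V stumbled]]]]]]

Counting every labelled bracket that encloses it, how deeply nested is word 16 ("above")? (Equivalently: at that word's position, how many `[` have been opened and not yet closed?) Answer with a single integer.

7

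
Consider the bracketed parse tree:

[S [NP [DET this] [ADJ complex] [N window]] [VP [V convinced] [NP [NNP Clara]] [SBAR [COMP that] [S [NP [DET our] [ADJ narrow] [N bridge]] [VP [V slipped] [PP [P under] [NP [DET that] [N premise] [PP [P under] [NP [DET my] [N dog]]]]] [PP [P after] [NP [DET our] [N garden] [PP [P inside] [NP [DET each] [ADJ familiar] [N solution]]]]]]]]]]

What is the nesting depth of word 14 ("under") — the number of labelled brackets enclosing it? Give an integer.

Path from the root down to the word: S → VP → SBAR → S → VP → PP → NP → PP → P. That is 9 enclosing brackets.

9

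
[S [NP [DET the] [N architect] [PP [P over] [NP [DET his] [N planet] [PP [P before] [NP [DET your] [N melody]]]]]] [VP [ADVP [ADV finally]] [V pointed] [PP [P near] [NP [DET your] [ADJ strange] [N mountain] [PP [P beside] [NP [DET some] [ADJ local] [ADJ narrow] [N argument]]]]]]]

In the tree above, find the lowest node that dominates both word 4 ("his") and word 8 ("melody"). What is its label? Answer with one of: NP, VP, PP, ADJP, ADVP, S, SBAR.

NP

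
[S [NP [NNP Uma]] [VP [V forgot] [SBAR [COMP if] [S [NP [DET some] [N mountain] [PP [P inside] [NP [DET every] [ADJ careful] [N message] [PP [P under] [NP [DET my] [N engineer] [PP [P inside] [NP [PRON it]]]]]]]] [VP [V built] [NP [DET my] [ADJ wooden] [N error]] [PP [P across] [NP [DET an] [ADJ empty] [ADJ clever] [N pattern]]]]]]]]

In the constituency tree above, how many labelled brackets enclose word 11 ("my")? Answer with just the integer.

10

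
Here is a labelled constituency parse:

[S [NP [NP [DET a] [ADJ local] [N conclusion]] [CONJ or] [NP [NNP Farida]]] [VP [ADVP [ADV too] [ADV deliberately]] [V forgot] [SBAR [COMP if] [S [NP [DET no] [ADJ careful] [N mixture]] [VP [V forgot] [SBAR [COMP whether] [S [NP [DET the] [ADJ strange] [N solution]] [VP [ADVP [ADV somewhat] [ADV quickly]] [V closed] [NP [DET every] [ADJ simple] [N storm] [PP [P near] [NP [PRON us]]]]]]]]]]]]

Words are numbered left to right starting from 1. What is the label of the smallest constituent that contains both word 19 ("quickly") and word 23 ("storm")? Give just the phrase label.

Word 19 lies under S → VP → SBAR → S → VP → SBAR → S → VP → ADVP → ADV; word 23 lies under S → VP → SBAR → S → VP → SBAR → S → VP → NP → N. The lowest shared node is the VP.

VP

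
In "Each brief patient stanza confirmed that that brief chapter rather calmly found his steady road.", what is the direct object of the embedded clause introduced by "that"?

his steady road

The verb of the embedded clause introduced by "that" is "found"; its direct object is the NP "his steady road".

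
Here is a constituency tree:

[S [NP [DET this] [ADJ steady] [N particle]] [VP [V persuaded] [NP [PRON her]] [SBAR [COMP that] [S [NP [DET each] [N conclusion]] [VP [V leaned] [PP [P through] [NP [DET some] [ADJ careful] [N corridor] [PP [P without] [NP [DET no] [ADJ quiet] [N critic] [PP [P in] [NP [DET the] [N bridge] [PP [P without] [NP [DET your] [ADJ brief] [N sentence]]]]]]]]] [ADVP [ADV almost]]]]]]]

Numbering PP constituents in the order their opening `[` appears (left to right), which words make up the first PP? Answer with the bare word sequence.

through some careful corridor without no quiet critic in the bridge without your brief sentence

Opening `[PP` markers occur at word positions 10, 14, 18, 21; the first of these opens the constituent [PP through some careful corridor without no quiet critic in the bridge without your brief sentence].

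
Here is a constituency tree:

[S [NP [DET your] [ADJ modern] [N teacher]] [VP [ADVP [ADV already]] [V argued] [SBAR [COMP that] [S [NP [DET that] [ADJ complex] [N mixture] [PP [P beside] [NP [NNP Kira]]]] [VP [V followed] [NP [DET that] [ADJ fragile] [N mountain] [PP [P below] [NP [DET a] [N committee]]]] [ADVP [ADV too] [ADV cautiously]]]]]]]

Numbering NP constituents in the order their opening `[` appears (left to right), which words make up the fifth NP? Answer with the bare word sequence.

a committee

Opening `[NP` markers occur at word positions 1, 7, 11, 13, 17; the fifth of these opens the constituent [NP a committee].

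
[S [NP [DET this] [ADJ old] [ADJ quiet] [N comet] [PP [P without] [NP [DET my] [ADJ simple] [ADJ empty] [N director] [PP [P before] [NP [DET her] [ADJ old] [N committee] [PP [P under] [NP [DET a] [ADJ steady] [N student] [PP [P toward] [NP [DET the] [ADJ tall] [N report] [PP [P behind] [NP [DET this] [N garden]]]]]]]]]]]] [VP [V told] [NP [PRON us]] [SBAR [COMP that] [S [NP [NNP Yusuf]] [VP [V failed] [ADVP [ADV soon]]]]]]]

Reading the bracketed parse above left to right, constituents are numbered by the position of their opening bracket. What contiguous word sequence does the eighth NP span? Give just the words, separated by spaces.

Yusuf

The NP opening brackets appear, in order, over: "this old quiet comet without my simple empty director before her old committee under a steady student toward the tall report behind this garden"; "my simple empty director before her old committee under a steady student toward the tall report behind this garden"; "her old committee under a steady student toward the tall report behind this garden"; "a steady student toward the tall report behind this garden"; "the tall report behind this garden"; "this garden"; "us"; "Yusuf". The eighth one spans "Yusuf".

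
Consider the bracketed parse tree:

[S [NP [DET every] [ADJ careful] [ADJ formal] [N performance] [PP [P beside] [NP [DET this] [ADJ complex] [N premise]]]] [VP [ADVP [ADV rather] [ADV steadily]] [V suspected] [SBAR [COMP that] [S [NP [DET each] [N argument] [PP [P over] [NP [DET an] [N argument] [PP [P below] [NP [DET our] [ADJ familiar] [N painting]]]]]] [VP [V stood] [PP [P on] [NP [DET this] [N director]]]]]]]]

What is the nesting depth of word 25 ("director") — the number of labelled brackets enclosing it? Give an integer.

The word sits inside N, which is inside NP, inside PP, inside VP, inside S, inside SBAR, inside VP, inside S — 8 brackets in all.

8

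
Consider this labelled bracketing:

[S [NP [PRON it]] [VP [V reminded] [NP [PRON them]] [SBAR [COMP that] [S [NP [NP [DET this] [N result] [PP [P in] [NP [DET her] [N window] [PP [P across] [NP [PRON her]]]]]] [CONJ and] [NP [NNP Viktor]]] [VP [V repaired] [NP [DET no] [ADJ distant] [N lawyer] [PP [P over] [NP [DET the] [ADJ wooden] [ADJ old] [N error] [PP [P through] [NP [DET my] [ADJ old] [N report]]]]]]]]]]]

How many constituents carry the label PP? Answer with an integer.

Scanning left to right, an opening `[PP` appears at word positions 7, 10, 18, 23 — 4 in total.

4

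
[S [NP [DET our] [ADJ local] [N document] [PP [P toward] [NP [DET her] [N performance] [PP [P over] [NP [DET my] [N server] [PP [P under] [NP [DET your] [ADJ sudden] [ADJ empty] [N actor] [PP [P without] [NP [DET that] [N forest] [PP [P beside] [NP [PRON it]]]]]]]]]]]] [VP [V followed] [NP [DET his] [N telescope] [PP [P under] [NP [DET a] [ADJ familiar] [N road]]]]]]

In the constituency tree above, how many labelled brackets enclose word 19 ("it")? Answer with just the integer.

13

Counting open brackets not yet closed at "it": [S [NP [PP [NP [PP [NP [PP [NP [PP [NP [PP [NP [PRON = 13.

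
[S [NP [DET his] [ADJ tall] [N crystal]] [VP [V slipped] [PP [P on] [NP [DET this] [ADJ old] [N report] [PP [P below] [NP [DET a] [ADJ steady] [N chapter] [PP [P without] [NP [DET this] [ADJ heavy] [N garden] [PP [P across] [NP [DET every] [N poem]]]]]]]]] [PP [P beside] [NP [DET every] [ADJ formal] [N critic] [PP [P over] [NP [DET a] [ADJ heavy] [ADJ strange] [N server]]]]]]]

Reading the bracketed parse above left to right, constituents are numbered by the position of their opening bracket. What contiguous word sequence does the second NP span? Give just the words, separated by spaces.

this old report below a steady chapter without this heavy garden across every poem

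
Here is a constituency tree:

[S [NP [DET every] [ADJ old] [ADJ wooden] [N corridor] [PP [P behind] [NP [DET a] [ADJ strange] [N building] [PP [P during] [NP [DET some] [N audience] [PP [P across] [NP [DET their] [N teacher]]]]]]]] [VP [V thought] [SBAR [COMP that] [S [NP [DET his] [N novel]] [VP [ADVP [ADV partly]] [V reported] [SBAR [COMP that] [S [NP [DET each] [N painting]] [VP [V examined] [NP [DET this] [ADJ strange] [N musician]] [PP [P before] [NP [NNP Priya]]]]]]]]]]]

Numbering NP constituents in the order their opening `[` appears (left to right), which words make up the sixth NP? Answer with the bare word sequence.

In left-to-right order the NP constituents are "every old wooden corridor behind a strange building during some audience across their teacher"; "a strange building during some audience across their teacher"; "some audience across their teacher"; "their teacher"; "his novel"; "each painting"; "this strange musician"; "Priya". Number 6 is "each painting".

each painting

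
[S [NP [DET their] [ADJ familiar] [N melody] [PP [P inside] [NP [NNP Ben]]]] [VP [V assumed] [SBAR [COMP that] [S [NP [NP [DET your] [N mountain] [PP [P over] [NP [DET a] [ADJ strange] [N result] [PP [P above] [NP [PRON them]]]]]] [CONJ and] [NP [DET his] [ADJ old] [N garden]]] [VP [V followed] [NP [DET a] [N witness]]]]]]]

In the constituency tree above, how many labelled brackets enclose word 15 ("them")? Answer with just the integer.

11

Counting open brackets not yet closed at "them": [S [VP [SBAR [S [NP [NP [PP [NP [PP [NP [PRON = 11.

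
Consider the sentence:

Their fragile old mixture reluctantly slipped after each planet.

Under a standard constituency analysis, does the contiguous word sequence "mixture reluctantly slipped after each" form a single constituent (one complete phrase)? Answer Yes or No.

The sequence begins inside the noun phrase "their fragile old mixture" and ends inside the verb phrase "reluctantly slipped after each planet"; it crosses a phrase boundary, so no single node in the tree spans exactly those words.

No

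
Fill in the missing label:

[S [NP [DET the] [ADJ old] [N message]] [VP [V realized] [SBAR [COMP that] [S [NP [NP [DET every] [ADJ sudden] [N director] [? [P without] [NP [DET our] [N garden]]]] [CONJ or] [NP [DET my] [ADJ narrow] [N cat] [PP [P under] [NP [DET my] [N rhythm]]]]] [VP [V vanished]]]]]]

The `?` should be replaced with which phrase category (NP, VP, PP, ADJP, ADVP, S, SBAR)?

A constituent whose immediate children are P 'without', NP is a prepositional phrase: PP.

PP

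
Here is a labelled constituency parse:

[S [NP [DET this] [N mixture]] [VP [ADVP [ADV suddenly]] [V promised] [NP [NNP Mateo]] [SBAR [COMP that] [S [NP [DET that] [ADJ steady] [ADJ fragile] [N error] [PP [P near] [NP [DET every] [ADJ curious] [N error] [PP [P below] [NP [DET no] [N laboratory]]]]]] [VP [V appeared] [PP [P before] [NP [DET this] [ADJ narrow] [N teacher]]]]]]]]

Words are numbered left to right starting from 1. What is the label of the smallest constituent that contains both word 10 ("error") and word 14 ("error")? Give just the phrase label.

NP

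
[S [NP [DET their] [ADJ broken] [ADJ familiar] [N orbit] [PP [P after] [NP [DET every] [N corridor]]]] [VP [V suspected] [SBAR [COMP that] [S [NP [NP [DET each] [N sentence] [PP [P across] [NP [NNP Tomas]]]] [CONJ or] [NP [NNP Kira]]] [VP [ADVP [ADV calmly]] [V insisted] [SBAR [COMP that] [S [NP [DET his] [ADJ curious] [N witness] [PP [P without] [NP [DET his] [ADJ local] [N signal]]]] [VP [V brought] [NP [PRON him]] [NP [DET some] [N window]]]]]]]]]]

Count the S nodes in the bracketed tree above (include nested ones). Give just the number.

3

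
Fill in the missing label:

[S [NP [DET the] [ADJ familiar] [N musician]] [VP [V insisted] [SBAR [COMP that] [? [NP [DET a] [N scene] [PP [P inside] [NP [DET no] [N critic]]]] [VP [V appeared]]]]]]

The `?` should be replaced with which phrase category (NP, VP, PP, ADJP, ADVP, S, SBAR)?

The `?` node immediately contains: NP, VP. That is the internal structure of a clause, so the label is S.

S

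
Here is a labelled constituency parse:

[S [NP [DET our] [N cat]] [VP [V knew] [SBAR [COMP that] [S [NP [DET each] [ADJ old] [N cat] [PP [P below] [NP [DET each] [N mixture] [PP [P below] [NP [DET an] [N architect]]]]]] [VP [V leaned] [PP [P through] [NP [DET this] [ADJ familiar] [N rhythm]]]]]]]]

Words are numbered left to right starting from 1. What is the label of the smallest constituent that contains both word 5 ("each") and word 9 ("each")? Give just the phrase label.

Both words fall inside [NP each old cat below each mixture below an architect] (words 5–13), and no smaller constituent contains them both. Label: NP.

NP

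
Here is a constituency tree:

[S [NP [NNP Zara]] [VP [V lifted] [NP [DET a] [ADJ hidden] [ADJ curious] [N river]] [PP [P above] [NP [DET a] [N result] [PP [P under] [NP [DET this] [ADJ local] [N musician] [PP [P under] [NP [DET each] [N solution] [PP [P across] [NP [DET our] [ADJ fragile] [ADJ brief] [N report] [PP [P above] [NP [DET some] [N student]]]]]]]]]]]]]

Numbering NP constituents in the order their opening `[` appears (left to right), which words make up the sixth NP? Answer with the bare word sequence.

The NP opening brackets appear, in order, over: "Zara"; "a hidden curious river"; "a result under this local musician under each solution across our fragile brief report above some student"; "this local musician under each solution across our fragile brief report above some student"; "each solution across our fragile brief report above some student"; "our fragile brief report above some student"; "some student". The sixth one spans "our fragile brief report above some student".

our fragile brief report above some student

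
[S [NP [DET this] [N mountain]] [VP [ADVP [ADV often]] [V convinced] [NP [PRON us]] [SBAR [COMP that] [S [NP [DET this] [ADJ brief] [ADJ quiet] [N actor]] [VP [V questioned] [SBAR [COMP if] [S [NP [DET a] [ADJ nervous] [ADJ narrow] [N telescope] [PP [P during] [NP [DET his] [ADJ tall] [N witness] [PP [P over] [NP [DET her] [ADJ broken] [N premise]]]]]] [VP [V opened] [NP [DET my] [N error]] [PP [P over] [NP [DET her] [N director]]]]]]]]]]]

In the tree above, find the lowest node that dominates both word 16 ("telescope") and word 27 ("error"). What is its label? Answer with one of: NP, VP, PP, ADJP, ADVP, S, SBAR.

Word 16 lies under S → VP → SBAR → S → VP → SBAR → S → NP → N; word 27 lies under S → VP → SBAR → S → VP → SBAR → S → VP → NP → N. The lowest shared node is the S.

S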